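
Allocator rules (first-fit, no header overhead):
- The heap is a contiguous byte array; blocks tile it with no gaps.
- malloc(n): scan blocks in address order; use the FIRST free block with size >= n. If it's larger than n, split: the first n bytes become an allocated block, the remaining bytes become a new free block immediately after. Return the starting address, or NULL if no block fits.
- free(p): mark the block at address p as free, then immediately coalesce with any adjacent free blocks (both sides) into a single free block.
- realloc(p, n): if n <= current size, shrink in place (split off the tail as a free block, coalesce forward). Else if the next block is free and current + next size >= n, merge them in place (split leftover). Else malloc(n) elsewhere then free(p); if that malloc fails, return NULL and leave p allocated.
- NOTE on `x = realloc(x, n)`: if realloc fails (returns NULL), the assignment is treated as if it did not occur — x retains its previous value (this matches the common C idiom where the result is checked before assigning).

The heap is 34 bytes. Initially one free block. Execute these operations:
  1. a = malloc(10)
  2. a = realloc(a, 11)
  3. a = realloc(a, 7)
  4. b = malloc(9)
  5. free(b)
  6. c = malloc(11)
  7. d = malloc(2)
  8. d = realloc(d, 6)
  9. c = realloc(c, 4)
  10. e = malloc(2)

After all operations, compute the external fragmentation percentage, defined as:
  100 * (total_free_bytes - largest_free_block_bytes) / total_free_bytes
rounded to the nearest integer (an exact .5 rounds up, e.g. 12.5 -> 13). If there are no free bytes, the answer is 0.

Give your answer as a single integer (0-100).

Op 1: a = malloc(10) -> a = 0; heap: [0-9 ALLOC][10-33 FREE]
Op 2: a = realloc(a, 11) -> a = 0; heap: [0-10 ALLOC][11-33 FREE]
Op 3: a = realloc(a, 7) -> a = 0; heap: [0-6 ALLOC][7-33 FREE]
Op 4: b = malloc(9) -> b = 7; heap: [0-6 ALLOC][7-15 ALLOC][16-33 FREE]
Op 5: free(b) -> (freed b); heap: [0-6 ALLOC][7-33 FREE]
Op 6: c = malloc(11) -> c = 7; heap: [0-6 ALLOC][7-17 ALLOC][18-33 FREE]
Op 7: d = malloc(2) -> d = 18; heap: [0-6 ALLOC][7-17 ALLOC][18-19 ALLOC][20-33 FREE]
Op 8: d = realloc(d, 6) -> d = 18; heap: [0-6 ALLOC][7-17 ALLOC][18-23 ALLOC][24-33 FREE]
Op 9: c = realloc(c, 4) -> c = 7; heap: [0-6 ALLOC][7-10 ALLOC][11-17 FREE][18-23 ALLOC][24-33 FREE]
Op 10: e = malloc(2) -> e = 11; heap: [0-6 ALLOC][7-10 ALLOC][11-12 ALLOC][13-17 FREE][18-23 ALLOC][24-33 FREE]
Free blocks: [5 10] total_free=15 largest=10 -> 100*(15-10)/15 = 500/15 ≈ 33.333 -> rounds to 33

Answer: 33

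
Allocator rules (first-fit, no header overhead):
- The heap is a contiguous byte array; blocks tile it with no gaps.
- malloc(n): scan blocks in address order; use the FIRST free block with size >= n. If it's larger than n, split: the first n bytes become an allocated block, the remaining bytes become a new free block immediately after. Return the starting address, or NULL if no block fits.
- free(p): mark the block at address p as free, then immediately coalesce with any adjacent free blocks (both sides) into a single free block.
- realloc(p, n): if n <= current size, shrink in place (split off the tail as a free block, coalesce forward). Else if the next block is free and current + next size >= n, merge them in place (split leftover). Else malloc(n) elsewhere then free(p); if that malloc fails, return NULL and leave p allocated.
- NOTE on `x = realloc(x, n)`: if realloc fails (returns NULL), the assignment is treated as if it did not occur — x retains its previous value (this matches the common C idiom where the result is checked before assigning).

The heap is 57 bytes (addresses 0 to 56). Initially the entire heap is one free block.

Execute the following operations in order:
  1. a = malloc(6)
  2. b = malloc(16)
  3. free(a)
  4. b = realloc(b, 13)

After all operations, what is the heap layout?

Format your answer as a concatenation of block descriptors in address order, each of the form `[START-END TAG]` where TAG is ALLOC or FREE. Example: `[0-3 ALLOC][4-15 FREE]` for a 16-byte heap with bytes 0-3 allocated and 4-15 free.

Op 1: a = malloc(6) -> a = 0; heap: [0-5 ALLOC][6-56 FREE]
Op 2: b = malloc(16) -> b = 6; heap: [0-5 ALLOC][6-21 ALLOC][22-56 FREE]
Op 3: free(a) -> (freed a); heap: [0-5 FREE][6-21 ALLOC][22-56 FREE]
Op 4: b = realloc(b, 13) -> b = 6; heap: [0-5 FREE][6-18 ALLOC][19-56 FREE]

Answer: [0-5 FREE][6-18 ALLOC][19-56 FREE]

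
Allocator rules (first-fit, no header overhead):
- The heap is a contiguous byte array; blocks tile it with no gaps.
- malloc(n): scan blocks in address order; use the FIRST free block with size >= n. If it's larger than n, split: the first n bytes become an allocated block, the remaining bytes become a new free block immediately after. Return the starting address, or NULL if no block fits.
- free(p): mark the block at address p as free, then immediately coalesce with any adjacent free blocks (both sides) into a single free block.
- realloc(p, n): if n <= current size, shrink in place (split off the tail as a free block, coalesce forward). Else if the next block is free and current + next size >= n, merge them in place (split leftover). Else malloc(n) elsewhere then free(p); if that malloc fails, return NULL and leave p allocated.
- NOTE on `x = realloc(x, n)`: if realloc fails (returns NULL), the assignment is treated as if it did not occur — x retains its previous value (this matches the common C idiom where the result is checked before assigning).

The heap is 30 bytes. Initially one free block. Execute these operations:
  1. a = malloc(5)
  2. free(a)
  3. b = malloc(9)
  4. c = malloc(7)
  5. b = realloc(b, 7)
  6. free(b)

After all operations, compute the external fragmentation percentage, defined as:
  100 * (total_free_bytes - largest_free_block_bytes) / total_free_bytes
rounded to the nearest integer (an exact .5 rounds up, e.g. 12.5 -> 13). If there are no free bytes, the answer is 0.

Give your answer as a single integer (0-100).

Op 1: a = malloc(5) -> a = 0; heap: [0-4 ALLOC][5-29 FREE]
Op 2: free(a) -> (freed a); heap: [0-29 FREE]
Op 3: b = malloc(9) -> b = 0; heap: [0-8 ALLOC][9-29 FREE]
Op 4: c = malloc(7) -> c = 9; heap: [0-8 ALLOC][9-15 ALLOC][16-29 FREE]
Op 5: b = realloc(b, 7) -> b = 0; heap: [0-6 ALLOC][7-8 FREE][9-15 ALLOC][16-29 FREE]
Op 6: free(b) -> (freed b); heap: [0-8 FREE][9-15 ALLOC][16-29 FREE]
Free blocks: [9 14] total_free=23 largest=14 -> 100*(23-14)/23 = 900/23 ≈ 39.130 -> rounds to 39

Answer: 39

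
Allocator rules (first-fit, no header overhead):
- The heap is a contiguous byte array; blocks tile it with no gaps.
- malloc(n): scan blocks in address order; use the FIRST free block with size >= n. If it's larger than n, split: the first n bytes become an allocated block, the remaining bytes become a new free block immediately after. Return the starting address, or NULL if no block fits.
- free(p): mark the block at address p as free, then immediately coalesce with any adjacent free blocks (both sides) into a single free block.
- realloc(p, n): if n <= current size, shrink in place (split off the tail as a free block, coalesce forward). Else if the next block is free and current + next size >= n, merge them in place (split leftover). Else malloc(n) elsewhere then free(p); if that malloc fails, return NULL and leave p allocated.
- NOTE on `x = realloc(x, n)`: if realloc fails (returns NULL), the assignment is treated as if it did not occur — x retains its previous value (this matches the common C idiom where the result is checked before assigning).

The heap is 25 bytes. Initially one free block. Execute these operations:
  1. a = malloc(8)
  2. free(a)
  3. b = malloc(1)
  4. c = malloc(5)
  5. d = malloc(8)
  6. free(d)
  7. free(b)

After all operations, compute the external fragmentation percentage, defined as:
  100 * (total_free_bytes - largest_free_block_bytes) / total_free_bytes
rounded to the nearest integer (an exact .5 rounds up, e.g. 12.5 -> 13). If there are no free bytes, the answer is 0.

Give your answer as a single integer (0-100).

Answer: 5

Derivation:
Op 1: a = malloc(8) -> a = 0; heap: [0-7 ALLOC][8-24 FREE]
Op 2: free(a) -> (freed a); heap: [0-24 FREE]
Op 3: b = malloc(1) -> b = 0; heap: [0-0 ALLOC][1-24 FREE]
Op 4: c = malloc(5) -> c = 1; heap: [0-0 ALLOC][1-5 ALLOC][6-24 FREE]
Op 5: d = malloc(8) -> d = 6; heap: [0-0 ALLOC][1-5 ALLOC][6-13 ALLOC][14-24 FREE]
Op 6: free(d) -> (freed d); heap: [0-0 ALLOC][1-5 ALLOC][6-24 FREE]
Op 7: free(b) -> (freed b); heap: [0-0 FREE][1-5 ALLOC][6-24 FREE]
Free blocks: [1 19] total_free=20 largest=19 -> 100*(20-19)/20 = 100/20 = 5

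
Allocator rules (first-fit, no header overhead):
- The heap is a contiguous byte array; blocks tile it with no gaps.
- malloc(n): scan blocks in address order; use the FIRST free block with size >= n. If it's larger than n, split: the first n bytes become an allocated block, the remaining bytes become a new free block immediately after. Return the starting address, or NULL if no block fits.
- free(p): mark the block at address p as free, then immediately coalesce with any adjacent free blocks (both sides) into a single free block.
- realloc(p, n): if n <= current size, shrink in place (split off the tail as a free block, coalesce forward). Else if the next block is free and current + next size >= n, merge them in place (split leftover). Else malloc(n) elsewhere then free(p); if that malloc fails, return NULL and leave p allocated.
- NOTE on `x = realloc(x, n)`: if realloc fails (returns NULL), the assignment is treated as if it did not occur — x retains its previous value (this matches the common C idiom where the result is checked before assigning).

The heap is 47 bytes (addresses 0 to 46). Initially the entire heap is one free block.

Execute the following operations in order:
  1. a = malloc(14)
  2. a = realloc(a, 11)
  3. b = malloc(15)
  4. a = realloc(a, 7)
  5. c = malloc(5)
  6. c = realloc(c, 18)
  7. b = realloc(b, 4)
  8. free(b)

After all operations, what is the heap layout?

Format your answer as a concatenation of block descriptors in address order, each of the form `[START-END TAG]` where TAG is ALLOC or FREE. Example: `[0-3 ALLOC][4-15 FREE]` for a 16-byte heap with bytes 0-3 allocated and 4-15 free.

Op 1: a = malloc(14) -> a = 0; heap: [0-13 ALLOC][14-46 FREE]
Op 2: a = realloc(a, 11) -> a = 0; heap: [0-10 ALLOC][11-46 FREE]
Op 3: b = malloc(15) -> b = 11; heap: [0-10 ALLOC][11-25 ALLOC][26-46 FREE]
Op 4: a = realloc(a, 7) -> a = 0; heap: [0-6 ALLOC][7-10 FREE][11-25 ALLOC][26-46 FREE]
Op 5: c = malloc(5) -> c = 26; heap: [0-6 ALLOC][7-10 FREE][11-25 ALLOC][26-30 ALLOC][31-46 FREE]
Op 6: c = realloc(c, 18) -> c = 26; heap: [0-6 ALLOC][7-10 FREE][11-25 ALLOC][26-43 ALLOC][44-46 FREE]
Op 7: b = realloc(b, 4) -> b = 11; heap: [0-6 ALLOC][7-10 FREE][11-14 ALLOC][15-25 FREE][26-43 ALLOC][44-46 FREE]
Op 8: free(b) -> (freed b); heap: [0-6 ALLOC][7-25 FREE][26-43 ALLOC][44-46 FREE]

Answer: [0-6 ALLOC][7-25 FREE][26-43 ALLOC][44-46 FREE]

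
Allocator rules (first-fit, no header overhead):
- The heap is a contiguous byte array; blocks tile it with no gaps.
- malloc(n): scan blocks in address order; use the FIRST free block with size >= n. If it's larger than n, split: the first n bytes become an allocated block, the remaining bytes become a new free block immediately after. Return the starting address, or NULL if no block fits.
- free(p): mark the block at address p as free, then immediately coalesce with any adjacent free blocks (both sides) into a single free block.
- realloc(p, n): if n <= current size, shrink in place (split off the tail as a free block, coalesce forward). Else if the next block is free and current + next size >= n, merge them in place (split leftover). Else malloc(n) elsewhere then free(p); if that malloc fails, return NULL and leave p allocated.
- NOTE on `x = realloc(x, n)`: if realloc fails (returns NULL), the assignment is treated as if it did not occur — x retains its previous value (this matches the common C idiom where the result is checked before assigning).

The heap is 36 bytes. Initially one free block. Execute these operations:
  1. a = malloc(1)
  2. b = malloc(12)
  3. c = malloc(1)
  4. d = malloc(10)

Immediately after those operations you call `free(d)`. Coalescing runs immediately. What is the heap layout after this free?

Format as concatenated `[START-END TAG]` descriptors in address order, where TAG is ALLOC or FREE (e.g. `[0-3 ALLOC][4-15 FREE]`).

Answer: [0-0 ALLOC][1-12 ALLOC][13-13 ALLOC][14-35 FREE]

Derivation:
Op 1: a = malloc(1) -> a = 0; heap: [0-0 ALLOC][1-35 FREE]
Op 2: b = malloc(12) -> b = 1; heap: [0-0 ALLOC][1-12 ALLOC][13-35 FREE]
Op 3: c = malloc(1) -> c = 13; heap: [0-0 ALLOC][1-12 ALLOC][13-13 ALLOC][14-35 FREE]
Op 4: d = malloc(10) -> d = 14; heap: [0-0 ALLOC][1-12 ALLOC][13-13 ALLOC][14-23 ALLOC][24-35 FREE]
free(d): d = 14 -> block [14-23 ALLOC]; mark free, coalesce with adjacent free neighbors -> [0-0 ALLOC][1-12 ALLOC][13-13 ALLOC][14-35 FREE]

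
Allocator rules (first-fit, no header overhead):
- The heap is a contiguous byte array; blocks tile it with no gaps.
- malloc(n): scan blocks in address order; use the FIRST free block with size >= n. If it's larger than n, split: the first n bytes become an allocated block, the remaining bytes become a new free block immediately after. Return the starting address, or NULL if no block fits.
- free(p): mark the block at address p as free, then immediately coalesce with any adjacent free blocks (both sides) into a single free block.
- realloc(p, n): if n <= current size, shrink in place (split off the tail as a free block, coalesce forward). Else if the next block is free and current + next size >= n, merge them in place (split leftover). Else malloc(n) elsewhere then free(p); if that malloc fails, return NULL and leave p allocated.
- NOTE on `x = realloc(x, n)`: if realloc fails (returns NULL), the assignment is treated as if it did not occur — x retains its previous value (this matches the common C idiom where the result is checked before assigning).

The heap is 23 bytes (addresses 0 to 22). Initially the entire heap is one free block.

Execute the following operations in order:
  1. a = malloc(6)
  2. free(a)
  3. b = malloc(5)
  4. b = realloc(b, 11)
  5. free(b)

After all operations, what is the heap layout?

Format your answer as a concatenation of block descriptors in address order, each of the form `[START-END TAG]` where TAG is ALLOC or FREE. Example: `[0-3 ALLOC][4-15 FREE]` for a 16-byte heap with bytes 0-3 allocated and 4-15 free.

Answer: [0-22 FREE]

Derivation:
Op 1: a = malloc(6) -> a = 0; heap: [0-5 ALLOC][6-22 FREE]
Op 2: free(a) -> (freed a); heap: [0-22 FREE]
Op 3: b = malloc(5) -> b = 0; heap: [0-4 ALLOC][5-22 FREE]
Op 4: b = realloc(b, 11) -> b = 0; heap: [0-10 ALLOC][11-22 FREE]
Op 5: free(b) -> (freed b); heap: [0-22 FREE]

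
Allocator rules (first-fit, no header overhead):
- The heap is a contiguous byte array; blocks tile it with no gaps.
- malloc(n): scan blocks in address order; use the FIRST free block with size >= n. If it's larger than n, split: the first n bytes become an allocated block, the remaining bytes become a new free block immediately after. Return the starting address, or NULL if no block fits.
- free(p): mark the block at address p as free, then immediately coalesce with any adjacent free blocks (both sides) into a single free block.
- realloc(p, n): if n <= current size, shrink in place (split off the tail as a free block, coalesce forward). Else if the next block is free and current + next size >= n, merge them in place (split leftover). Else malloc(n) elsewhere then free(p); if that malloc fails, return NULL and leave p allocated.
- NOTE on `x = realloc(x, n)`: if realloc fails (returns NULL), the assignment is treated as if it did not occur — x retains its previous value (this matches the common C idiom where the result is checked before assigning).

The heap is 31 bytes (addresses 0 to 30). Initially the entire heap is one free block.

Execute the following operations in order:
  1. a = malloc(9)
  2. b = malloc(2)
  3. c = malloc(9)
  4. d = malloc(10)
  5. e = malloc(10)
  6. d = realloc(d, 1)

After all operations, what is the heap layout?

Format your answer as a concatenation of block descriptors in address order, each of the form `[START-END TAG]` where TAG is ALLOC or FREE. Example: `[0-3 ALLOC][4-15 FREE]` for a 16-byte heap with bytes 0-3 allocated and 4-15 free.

Op 1: a = malloc(9) -> a = 0; heap: [0-8 ALLOC][9-30 FREE]
Op 2: b = malloc(2) -> b = 9; heap: [0-8 ALLOC][9-10 ALLOC][11-30 FREE]
Op 3: c = malloc(9) -> c = 11; heap: [0-8 ALLOC][9-10 ALLOC][11-19 ALLOC][20-30 FREE]
Op 4: d = malloc(10) -> d = 20; heap: [0-8 ALLOC][9-10 ALLOC][11-19 ALLOC][20-29 ALLOC][30-30 FREE]
Op 5: e = malloc(10) -> e = NULL; heap: [0-8 ALLOC][9-10 ALLOC][11-19 ALLOC][20-29 ALLOC][30-30 FREE]
Op 6: d = realloc(d, 1) -> d = 20; heap: [0-8 ALLOC][9-10 ALLOC][11-19 ALLOC][20-20 ALLOC][21-30 FREE]

Answer: [0-8 ALLOC][9-10 ALLOC][11-19 ALLOC][20-20 ALLOC][21-30 FREE]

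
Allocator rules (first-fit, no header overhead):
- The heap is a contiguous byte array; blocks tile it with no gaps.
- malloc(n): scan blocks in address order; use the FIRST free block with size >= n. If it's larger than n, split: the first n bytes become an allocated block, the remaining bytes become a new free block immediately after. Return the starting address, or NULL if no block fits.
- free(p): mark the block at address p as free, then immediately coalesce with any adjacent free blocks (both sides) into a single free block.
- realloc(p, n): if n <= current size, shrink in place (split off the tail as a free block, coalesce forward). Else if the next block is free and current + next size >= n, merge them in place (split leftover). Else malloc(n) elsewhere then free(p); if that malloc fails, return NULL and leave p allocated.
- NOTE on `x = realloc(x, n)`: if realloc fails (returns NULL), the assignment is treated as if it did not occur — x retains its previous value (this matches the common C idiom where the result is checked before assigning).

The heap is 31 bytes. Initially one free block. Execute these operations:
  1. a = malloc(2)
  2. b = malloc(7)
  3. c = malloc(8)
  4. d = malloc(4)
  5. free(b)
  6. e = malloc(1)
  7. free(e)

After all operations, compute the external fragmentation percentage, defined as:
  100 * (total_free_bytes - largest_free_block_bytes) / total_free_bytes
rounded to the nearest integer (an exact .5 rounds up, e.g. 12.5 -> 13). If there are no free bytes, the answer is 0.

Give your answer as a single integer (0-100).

Answer: 41

Derivation:
Op 1: a = malloc(2) -> a = 0; heap: [0-1 ALLOC][2-30 FREE]
Op 2: b = malloc(7) -> b = 2; heap: [0-1 ALLOC][2-8 ALLOC][9-30 FREE]
Op 3: c = malloc(8) -> c = 9; heap: [0-1 ALLOC][2-8 ALLOC][9-16 ALLOC][17-30 FREE]
Op 4: d = malloc(4) -> d = 17; heap: [0-1 ALLOC][2-8 ALLOC][9-16 ALLOC][17-20 ALLOC][21-30 FREE]
Op 5: free(b) -> (freed b); heap: [0-1 ALLOC][2-8 FREE][9-16 ALLOC][17-20 ALLOC][21-30 FREE]
Op 6: e = malloc(1) -> e = 2; heap: [0-1 ALLOC][2-2 ALLOC][3-8 FREE][9-16 ALLOC][17-20 ALLOC][21-30 FREE]
Op 7: free(e) -> (freed e); heap: [0-1 ALLOC][2-8 FREE][9-16 ALLOC][17-20 ALLOC][21-30 FREE]
Free blocks: [7 10] total_free=17 largest=10 -> 100*(17-10)/17 = 700/17 ≈ 41.176 -> rounds to 41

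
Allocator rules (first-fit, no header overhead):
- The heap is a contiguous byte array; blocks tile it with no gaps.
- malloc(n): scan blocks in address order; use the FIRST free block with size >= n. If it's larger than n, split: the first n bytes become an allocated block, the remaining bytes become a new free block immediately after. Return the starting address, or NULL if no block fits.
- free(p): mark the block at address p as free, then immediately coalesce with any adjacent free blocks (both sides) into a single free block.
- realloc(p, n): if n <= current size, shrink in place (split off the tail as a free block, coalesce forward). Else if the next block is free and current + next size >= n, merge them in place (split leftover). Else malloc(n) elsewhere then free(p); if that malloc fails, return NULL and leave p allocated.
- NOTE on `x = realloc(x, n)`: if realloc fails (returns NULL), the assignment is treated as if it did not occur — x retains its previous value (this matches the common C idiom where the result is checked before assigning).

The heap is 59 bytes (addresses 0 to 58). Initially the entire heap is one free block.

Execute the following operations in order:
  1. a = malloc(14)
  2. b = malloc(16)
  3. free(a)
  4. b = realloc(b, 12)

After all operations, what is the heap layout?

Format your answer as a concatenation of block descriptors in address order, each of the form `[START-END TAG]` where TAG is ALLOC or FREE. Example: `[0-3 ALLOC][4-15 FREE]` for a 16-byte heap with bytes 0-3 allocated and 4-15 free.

Op 1: a = malloc(14) -> a = 0; heap: [0-13 ALLOC][14-58 FREE]
Op 2: b = malloc(16) -> b = 14; heap: [0-13 ALLOC][14-29 ALLOC][30-58 FREE]
Op 3: free(a) -> (freed a); heap: [0-13 FREE][14-29 ALLOC][30-58 FREE]
Op 4: b = realloc(b, 12) -> b = 14; heap: [0-13 FREE][14-25 ALLOC][26-58 FREE]

Answer: [0-13 FREE][14-25 ALLOC][26-58 FREE]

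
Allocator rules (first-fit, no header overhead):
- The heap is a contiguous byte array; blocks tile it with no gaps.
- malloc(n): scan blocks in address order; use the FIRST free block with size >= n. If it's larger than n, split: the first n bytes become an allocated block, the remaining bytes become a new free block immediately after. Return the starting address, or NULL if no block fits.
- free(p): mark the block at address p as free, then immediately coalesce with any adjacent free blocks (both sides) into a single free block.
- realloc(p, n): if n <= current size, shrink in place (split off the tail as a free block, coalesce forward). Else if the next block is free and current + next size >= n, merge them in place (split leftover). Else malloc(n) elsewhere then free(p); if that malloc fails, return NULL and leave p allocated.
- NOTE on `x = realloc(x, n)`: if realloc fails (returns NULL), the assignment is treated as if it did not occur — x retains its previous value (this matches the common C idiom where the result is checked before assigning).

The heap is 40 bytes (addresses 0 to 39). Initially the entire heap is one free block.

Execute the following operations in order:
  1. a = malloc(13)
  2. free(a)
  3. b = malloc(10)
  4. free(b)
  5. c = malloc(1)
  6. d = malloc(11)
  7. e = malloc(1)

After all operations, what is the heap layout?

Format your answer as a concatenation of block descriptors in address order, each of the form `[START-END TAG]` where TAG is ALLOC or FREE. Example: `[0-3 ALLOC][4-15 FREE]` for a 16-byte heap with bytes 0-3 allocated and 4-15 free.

Op 1: a = malloc(13) -> a = 0; heap: [0-12 ALLOC][13-39 FREE]
Op 2: free(a) -> (freed a); heap: [0-39 FREE]
Op 3: b = malloc(10) -> b = 0; heap: [0-9 ALLOC][10-39 FREE]
Op 4: free(b) -> (freed b); heap: [0-39 FREE]
Op 5: c = malloc(1) -> c = 0; heap: [0-0 ALLOC][1-39 FREE]
Op 6: d = malloc(11) -> d = 1; heap: [0-0 ALLOC][1-11 ALLOC][12-39 FREE]
Op 7: e = malloc(1) -> e = 12; heap: [0-0 ALLOC][1-11 ALLOC][12-12 ALLOC][13-39 FREE]

Answer: [0-0 ALLOC][1-11 ALLOC][12-12 ALLOC][13-39 FREE]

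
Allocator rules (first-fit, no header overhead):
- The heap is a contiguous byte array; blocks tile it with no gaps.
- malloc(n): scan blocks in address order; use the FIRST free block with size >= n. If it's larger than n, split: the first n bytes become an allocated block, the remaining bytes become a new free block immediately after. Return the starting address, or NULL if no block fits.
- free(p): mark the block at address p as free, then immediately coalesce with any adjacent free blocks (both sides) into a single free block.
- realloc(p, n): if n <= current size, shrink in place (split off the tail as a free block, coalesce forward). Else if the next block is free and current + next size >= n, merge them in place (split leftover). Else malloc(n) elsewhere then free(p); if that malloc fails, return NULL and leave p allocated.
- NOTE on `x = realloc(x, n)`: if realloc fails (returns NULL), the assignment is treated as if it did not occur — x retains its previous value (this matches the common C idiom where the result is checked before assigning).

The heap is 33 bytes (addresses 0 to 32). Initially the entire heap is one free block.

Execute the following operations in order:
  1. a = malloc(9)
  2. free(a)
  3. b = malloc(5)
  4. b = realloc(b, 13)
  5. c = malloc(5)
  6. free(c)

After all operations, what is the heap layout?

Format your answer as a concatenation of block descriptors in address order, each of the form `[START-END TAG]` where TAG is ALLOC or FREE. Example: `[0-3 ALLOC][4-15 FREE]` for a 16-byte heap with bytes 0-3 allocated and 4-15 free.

Op 1: a = malloc(9) -> a = 0; heap: [0-8 ALLOC][9-32 FREE]
Op 2: free(a) -> (freed a); heap: [0-32 FREE]
Op 3: b = malloc(5) -> b = 0; heap: [0-4 ALLOC][5-32 FREE]
Op 4: b = realloc(b, 13) -> b = 0; heap: [0-12 ALLOC][13-32 FREE]
Op 5: c = malloc(5) -> c = 13; heap: [0-12 ALLOC][13-17 ALLOC][18-32 FREE]
Op 6: free(c) -> (freed c); heap: [0-12 ALLOC][13-32 FREE]

Answer: [0-12 ALLOC][13-32 FREE]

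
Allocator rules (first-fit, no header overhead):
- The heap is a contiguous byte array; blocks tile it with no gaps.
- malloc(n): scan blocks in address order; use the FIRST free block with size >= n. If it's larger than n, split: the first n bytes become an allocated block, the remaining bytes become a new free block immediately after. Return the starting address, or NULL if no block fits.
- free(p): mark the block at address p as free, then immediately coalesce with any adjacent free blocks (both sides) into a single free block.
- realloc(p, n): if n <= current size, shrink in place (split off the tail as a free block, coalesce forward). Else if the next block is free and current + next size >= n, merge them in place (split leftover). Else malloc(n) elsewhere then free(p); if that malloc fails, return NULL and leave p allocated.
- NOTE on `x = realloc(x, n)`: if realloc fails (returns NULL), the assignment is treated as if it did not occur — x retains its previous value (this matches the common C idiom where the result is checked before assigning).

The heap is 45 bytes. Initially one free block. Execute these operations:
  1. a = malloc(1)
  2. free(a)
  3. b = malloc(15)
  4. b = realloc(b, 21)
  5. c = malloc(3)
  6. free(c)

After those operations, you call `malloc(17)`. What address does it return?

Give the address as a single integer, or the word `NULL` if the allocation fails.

Op 1: a = malloc(1) -> a = 0; heap: [0-0 ALLOC][1-44 FREE]
Op 2: free(a) -> (freed a); heap: [0-44 FREE]
Op 3: b = malloc(15) -> b = 0; heap: [0-14 ALLOC][15-44 FREE]
Op 4: b = realloc(b, 21) -> b = 0; heap: [0-20 ALLOC][21-44 FREE]
Op 5: c = malloc(3) -> c = 21; heap: [0-20 ALLOC][21-23 ALLOC][24-44 FREE]
Op 6: free(c) -> (freed c); heap: [0-20 ALLOC][21-44 FREE]
malloc(17): first-fit scan over [0-20 ALLOC][21-44 FREE] -> 21

Answer: 21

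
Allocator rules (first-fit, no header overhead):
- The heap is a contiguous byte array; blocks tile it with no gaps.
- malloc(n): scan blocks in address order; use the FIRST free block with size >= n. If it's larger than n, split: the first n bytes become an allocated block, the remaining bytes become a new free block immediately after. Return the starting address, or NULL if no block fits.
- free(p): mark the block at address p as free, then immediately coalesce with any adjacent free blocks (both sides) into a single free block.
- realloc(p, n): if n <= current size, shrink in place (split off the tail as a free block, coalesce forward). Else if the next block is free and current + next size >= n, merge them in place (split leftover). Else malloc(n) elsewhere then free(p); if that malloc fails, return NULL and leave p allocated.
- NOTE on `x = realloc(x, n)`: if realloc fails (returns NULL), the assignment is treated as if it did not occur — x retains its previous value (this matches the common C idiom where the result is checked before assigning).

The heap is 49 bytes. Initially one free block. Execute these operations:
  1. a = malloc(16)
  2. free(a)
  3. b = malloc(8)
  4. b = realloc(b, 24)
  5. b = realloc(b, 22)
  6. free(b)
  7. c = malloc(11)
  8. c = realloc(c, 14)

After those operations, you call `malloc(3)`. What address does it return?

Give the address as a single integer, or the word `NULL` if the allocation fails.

Answer: 14

Derivation:
Op 1: a = malloc(16) -> a = 0; heap: [0-15 ALLOC][16-48 FREE]
Op 2: free(a) -> (freed a); heap: [0-48 FREE]
Op 3: b = malloc(8) -> b = 0; heap: [0-7 ALLOC][8-48 FREE]
Op 4: b = realloc(b, 24) -> b = 0; heap: [0-23 ALLOC][24-48 FREE]
Op 5: b = realloc(b, 22) -> b = 0; heap: [0-21 ALLOC][22-48 FREE]
Op 6: free(b) -> (freed b); heap: [0-48 FREE]
Op 7: c = malloc(11) -> c = 0; heap: [0-10 ALLOC][11-48 FREE]
Op 8: c = realloc(c, 14) -> c = 0; heap: [0-13 ALLOC][14-48 FREE]
malloc(3): first-fit scan over [0-13 ALLOC][14-48 FREE] -> 14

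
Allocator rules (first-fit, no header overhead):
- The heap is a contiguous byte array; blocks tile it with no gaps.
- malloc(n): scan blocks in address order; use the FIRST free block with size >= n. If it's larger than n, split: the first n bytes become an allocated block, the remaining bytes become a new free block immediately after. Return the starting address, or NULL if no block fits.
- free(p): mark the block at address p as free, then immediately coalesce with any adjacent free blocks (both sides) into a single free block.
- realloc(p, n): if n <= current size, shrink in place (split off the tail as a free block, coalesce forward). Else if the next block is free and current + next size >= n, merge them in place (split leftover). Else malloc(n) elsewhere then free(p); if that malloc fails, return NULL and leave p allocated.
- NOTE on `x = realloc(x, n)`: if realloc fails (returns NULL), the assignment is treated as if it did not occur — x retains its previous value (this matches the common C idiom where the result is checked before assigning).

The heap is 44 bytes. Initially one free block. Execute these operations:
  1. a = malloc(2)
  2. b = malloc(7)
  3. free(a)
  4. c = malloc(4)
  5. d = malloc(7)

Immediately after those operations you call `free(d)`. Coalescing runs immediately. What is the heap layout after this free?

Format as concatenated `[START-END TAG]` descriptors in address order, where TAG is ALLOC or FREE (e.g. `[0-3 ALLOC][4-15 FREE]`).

Op 1: a = malloc(2) -> a = 0; heap: [0-1 ALLOC][2-43 FREE]
Op 2: b = malloc(7) -> b = 2; heap: [0-1 ALLOC][2-8 ALLOC][9-43 FREE]
Op 3: free(a) -> (freed a); heap: [0-1 FREE][2-8 ALLOC][9-43 FREE]
Op 4: c = malloc(4) -> c = 9; heap: [0-1 FREE][2-8 ALLOC][9-12 ALLOC][13-43 FREE]
Op 5: d = malloc(7) -> d = 13; heap: [0-1 FREE][2-8 ALLOC][9-12 ALLOC][13-19 ALLOC][20-43 FREE]
free(d): d = 13 -> block [13-19 ALLOC]; mark free, coalesce with adjacent free neighbors -> [0-1 FREE][2-8 ALLOC][9-12 ALLOC][13-43 FREE]

Answer: [0-1 FREE][2-8 ALLOC][9-12 ALLOC][13-43 FREE]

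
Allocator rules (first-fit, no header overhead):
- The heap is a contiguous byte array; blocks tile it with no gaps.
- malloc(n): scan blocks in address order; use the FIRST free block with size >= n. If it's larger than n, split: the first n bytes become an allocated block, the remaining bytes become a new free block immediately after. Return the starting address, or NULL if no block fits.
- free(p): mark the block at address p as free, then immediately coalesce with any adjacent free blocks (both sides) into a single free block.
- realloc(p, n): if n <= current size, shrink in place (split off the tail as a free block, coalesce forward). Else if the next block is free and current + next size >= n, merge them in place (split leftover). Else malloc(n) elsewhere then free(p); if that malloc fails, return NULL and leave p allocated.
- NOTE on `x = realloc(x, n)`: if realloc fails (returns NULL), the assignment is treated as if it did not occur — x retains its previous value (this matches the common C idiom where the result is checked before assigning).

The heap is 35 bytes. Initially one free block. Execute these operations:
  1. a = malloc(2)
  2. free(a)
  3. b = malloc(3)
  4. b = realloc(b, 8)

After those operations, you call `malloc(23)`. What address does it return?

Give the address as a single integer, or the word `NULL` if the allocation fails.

Op 1: a = malloc(2) -> a = 0; heap: [0-1 ALLOC][2-34 FREE]
Op 2: free(a) -> (freed a); heap: [0-34 FREE]
Op 3: b = malloc(3) -> b = 0; heap: [0-2 ALLOC][3-34 FREE]
Op 4: b = realloc(b, 8) -> b = 0; heap: [0-7 ALLOC][8-34 FREE]
malloc(23): first-fit scan over [0-7 ALLOC][8-34 FREE] -> 8

Answer: 8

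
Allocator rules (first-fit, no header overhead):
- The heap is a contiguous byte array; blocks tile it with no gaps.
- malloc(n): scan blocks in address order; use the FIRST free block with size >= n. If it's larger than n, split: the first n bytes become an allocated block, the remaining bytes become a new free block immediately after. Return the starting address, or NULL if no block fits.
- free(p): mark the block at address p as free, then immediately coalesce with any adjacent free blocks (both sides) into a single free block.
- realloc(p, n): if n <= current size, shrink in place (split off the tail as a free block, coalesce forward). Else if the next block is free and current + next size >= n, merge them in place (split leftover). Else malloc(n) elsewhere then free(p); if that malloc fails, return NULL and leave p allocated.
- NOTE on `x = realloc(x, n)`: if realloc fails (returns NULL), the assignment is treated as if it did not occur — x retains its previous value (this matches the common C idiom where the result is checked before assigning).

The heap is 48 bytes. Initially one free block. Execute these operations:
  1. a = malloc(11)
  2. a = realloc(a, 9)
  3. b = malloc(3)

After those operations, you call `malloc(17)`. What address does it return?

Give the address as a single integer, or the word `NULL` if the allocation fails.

Op 1: a = malloc(11) -> a = 0; heap: [0-10 ALLOC][11-47 FREE]
Op 2: a = realloc(a, 9) -> a = 0; heap: [0-8 ALLOC][9-47 FREE]
Op 3: b = malloc(3) -> b = 9; heap: [0-8 ALLOC][9-11 ALLOC][12-47 FREE]
malloc(17): first-fit scan over [0-8 ALLOC][9-11 ALLOC][12-47 FREE] -> 12

Answer: 12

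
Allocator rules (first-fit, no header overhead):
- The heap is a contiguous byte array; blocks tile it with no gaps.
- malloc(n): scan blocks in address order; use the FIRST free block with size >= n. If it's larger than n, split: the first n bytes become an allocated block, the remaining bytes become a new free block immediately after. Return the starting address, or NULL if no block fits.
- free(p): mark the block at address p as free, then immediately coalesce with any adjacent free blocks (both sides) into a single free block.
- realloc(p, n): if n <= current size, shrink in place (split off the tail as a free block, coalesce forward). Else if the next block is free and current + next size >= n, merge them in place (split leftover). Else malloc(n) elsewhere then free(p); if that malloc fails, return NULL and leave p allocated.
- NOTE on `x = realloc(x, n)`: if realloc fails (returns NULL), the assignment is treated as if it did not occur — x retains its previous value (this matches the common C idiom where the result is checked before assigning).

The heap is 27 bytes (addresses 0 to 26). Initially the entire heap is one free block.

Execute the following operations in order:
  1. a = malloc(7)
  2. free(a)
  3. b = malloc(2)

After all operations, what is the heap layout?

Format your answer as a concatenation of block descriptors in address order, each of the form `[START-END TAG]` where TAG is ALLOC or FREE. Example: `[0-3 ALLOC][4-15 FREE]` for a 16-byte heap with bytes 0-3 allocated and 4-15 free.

Op 1: a = malloc(7) -> a = 0; heap: [0-6 ALLOC][7-26 FREE]
Op 2: free(a) -> (freed a); heap: [0-26 FREE]
Op 3: b = malloc(2) -> b = 0; heap: [0-1 ALLOC][2-26 FREE]

Answer: [0-1 ALLOC][2-26 FREE]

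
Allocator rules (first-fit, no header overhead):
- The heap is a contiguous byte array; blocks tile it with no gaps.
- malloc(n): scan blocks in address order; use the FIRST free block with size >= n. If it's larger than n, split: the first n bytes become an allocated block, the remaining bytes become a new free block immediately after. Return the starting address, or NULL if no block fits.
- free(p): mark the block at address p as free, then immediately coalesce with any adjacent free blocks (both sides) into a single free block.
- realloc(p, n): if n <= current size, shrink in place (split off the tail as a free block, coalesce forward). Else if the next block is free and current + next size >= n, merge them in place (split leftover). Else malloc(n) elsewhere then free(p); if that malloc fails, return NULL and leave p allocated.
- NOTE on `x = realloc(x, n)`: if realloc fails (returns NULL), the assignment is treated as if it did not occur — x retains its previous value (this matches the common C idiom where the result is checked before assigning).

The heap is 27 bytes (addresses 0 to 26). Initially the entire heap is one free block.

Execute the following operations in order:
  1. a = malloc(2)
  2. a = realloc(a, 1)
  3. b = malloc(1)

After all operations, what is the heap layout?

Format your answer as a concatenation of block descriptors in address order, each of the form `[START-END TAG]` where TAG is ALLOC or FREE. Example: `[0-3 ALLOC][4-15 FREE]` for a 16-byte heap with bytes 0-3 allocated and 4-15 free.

Answer: [0-0 ALLOC][1-1 ALLOC][2-26 FREE]

Derivation:
Op 1: a = malloc(2) -> a = 0; heap: [0-1 ALLOC][2-26 FREE]
Op 2: a = realloc(a, 1) -> a = 0; heap: [0-0 ALLOC][1-26 FREE]
Op 3: b = malloc(1) -> b = 1; heap: [0-0 ALLOC][1-1 ALLOC][2-26 FREE]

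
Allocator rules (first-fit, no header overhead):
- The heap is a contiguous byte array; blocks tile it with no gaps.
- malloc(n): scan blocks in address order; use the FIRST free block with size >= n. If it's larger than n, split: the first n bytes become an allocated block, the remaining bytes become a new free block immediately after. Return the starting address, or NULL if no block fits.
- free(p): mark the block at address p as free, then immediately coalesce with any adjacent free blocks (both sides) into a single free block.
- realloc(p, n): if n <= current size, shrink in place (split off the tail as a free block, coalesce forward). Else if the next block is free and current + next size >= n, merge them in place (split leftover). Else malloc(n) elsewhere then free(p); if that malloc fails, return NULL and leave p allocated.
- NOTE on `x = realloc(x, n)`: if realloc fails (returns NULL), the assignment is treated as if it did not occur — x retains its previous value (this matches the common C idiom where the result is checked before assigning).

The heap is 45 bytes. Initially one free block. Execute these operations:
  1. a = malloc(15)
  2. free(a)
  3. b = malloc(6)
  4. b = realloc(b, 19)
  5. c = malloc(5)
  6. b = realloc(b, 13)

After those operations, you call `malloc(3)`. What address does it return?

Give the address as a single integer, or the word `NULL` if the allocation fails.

Op 1: a = malloc(15) -> a = 0; heap: [0-14 ALLOC][15-44 FREE]
Op 2: free(a) -> (freed a); heap: [0-44 FREE]
Op 3: b = malloc(6) -> b = 0; heap: [0-5 ALLOC][6-44 FREE]
Op 4: b = realloc(b, 19) -> b = 0; heap: [0-18 ALLOC][19-44 FREE]
Op 5: c = malloc(5) -> c = 19; heap: [0-18 ALLOC][19-23 ALLOC][24-44 FREE]
Op 6: b = realloc(b, 13) -> b = 0; heap: [0-12 ALLOC][13-18 FREE][19-23 ALLOC][24-44 FREE]
malloc(3): first-fit scan over [0-12 ALLOC][13-18 FREE][19-23 ALLOC][24-44 FREE] -> 13

Answer: 13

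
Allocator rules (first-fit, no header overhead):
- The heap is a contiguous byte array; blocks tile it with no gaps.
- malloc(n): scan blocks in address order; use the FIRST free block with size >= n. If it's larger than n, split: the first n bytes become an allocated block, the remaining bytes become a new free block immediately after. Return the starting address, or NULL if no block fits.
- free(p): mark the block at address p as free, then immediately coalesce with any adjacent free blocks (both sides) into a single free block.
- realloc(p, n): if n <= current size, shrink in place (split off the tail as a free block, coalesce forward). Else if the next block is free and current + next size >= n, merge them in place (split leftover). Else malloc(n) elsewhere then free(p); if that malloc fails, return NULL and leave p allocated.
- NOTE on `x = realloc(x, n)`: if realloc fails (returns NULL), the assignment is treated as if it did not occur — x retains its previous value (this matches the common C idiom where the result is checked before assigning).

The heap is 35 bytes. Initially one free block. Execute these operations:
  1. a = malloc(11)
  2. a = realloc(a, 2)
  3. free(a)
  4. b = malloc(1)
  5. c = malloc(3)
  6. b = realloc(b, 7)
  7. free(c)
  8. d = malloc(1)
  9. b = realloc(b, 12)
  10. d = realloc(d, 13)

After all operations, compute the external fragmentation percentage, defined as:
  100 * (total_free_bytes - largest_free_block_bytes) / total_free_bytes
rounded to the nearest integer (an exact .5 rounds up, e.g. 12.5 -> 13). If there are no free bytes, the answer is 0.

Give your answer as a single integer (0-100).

Answer: 40

Derivation:
Op 1: a = malloc(11) -> a = 0; heap: [0-10 ALLOC][11-34 FREE]
Op 2: a = realloc(a, 2) -> a = 0; heap: [0-1 ALLOC][2-34 FREE]
Op 3: free(a) -> (freed a); heap: [0-34 FREE]
Op 4: b = malloc(1) -> b = 0; heap: [0-0 ALLOC][1-34 FREE]
Op 5: c = malloc(3) -> c = 1; heap: [0-0 ALLOC][1-3 ALLOC][4-34 FREE]
Op 6: b = realloc(b, 7) -> b = 4; heap: [0-0 FREE][1-3 ALLOC][4-10 ALLOC][11-34 FREE]
Op 7: free(c) -> (freed c); heap: [0-3 FREE][4-10 ALLOC][11-34 FREE]
Op 8: d = malloc(1) -> d = 0; heap: [0-0 ALLOC][1-3 FREE][4-10 ALLOC][11-34 FREE]
Op 9: b = realloc(b, 12) -> b = 4; heap: [0-0 ALLOC][1-3 FREE][4-15 ALLOC][16-34 FREE]
Op 10: d = realloc(d, 13) -> d = 16; heap: [0-3 FREE][4-15 ALLOC][16-28 ALLOC][29-34 FREE]
Free blocks: [4 6] total_free=10 largest=6 -> 100*(10-6)/10 = 400/10 = 40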